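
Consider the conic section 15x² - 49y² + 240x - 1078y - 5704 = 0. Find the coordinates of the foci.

Group the x- and y-terms: 15(x² + 16x) -49(y² + 22y) = 5704
Completing the square gives 15(x + 8)² -49(y + 11)² = 5704 + 960 - 5929 = 735.
Divide through by 735 to get (x + 8)²/49 - (y + 11)²/15 = 1.
Hyperbola, center (-8, -11), transverse axis horizontal; a² = 49, b² = 15.
c² = a² + b² = 49 + 15 = 64, so c = 8.
Foci lie on the horizontal axis through the center: (h ± c, k).

(-16, -11) and (0, -11)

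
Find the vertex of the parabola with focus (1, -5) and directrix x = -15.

The vertex is the midpoint between the focus and the directrix along the axis of symmetry.
Axis is horizontal (directrix is vertical). Vertex x-coordinate = (1 + (-15))/2 = -7; y-coordinate = -5.

(-7, -5)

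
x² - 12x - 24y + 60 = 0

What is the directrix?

Only x is squared. Complete the square in x: (x - 6)² = 24(y - 1).
Vertex (6, 1); 4p = 24 so p = 6. Opens up.
Directrix is the horizontal line y = k − p = 1 − (6) = -5.

y = -5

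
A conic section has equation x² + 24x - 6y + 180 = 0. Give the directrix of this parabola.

Only x is squared. Complete the square in x: (x + 12)² = 6(y - 6).
Vertex (-12, 6); 4p = 6 so p = 3/2. Opens up.
Directrix is the horizontal line y = k − p = 6 − (3/2) = 9/2.

y = 9/2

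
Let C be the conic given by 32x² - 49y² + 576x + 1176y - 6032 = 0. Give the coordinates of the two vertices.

(-16, 12) and (-2, 12)

32(x² + 18x) -49(y² - 24y) = 6032
Complete the square: 32(x + 9)² -49(y - 12)² = 6032 + 2592 - 7056 = 1568
Divide by 1568: (x + 9)²/49 - (y - 12)²/32 = 1
Hyperbola, center (-9, 12), transverse axis horizontal; a² = 49, b² = 32.
a = 7. Vertices at (h ± a, k).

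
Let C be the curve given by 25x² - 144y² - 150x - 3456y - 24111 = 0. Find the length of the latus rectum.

Collect terms: 25(x² - 6x) -144(y² + 24y) = 24111
Complete the square: 25(x - 3)² -144(y + 12)² = 24111 + 225 - 20736 = 3600
Dividing both sides by 3600: (x - 3)²/144 - (y + 12)²/25 = 1
Hyperbola, center (3, -12), transverse axis horizontal; a² = 144, b² = 25.
Latus rectum length = 2b²/a = 2·25/12 = 25/6.

25/6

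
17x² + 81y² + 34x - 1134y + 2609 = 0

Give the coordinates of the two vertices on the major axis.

Collect terms: 17(x² + 2x) + 81(y² - 14y) = -2609
Completing the square gives 17(x + 1)² + 81(y - 7)² = -2609 + 17 + 3969 = 1377.
Divide through by 1377 to get (x + 1)²/81 + (y - 7)²/17 = 1.
Ellipse, center (-1, 7), major axis horizontal; a² = 81, b² = 17.
a = 9. Vertices at (h ± a, k).

(-10, 7) and (8, 7)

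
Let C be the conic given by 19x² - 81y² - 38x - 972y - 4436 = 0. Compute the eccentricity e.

e = 10/9

Rearranging, 19(x² - 2x) -81(y² + 12y) = 4436.
Completing the square gives 19(x - 1)² -81(y + 6)² = 4436 + 19 - 2916 = 1539.
Dividing both sides by 1539: (x - 1)²/81 - (y + 6)²/19 = 1
Hyperbola, center (1, -6), transverse axis horizontal; a² = 81, b² = 19.
c² = a² + b² = 100, so c = 10.
e = c/a = 10/9.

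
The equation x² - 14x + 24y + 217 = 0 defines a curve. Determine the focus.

(7, -13)

Only x is squared. Complete the square in x: (x - 7)² = -24(y + 7).
Vertex (7, -7); 4p = -24 so p = -6. Opens down.
Focus is p units from the vertex along the axis: (h, k + p).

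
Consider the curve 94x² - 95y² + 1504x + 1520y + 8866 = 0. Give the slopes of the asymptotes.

√8930/95 and -√8930/95

94(x² + 16x) -95(y² - 16y) = -8866
94(x + 8)² -95(y - 8)² = -8866 + 6016 - 6080 = -8930
Dividing both sides by -8930: (y - 8)²/94 - (x + 8)²/95 = 1
Hyperbola, center (-8, 8), transverse axis vertical; a² = 94, b² = 95.
For a vertical hyperbola the asymptotes have slope ±a/b.
Here that is ±√94/√95 = ±√8930/95.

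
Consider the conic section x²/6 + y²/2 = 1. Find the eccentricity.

e = √6/3

Center (0, 0). The larger denominator 6 sits under the x-term, so the major axis is horizontal; a² = 6, b² = 2.
c² = a² - b² = 4, so c = 2.
e = c/a = 2/√6 = √6/3.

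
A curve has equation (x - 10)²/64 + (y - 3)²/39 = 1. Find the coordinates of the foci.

Center (10, 3). The larger denominator 64 sits under the x-term, so the major axis is horizontal; a² = 64, b² = 39.
c² = a² - b² = 64 - 39 = 25, so c = 5.
Foci lie on the horizontal axis through the center: (h ± c, k).

(5, 3) and (15, 3)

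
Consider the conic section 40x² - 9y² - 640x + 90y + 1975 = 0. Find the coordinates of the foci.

Group: 40(x² - 16x) -9(y² - 10y) = -1975
Complete the square: 40(x - 8)² -9(y - 5)² = -1975 + 2560 - 225 = 360
Dividing both sides by 360: (x - 8)²/9 - (y - 5)²/40 = 1
Hyperbola, center (8, 5), transverse axis horizontal; a² = 9, b² = 40.
c² = a² + b² = 9 + 40 = 49, so c = 7.
Foci lie on the horizontal axis through the center: (h ± c, k).

(1, 5) and (15, 5)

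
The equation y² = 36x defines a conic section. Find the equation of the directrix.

x = -9

Vertex (0, 0); 4p = 36 so p = 9. Opens right.
Directrix is the vertical line x = h − p = 0 − (9) = -9.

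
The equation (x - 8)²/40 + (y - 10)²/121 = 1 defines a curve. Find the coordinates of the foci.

(8, 1) and (8, 19)

Center (8, 10). The larger denominator 121 sits under the y-term, so the major axis is vertical; a² = 121, b² = 40.
c² = a² - b² = 121 - 40 = 81, so c = 9.
Foci lie on the vertical axis through the center: (h, k ± c).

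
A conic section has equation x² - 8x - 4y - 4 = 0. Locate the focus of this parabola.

(4, -4)

Only x is squared. Complete the square in x: (x - 4)² = 4(y + 5).
Vertex (4, -5); 4p = 4 so p = 1. Opens up.
Focus is p units from the vertex along the axis: (h, k + p).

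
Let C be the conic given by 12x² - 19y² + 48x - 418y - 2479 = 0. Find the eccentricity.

Rearranging, 12(x² + 4x) -19(y² + 22y) = 2479.
Completing the square gives 12(x + 2)² -19(y + 11)² = 2479 + 48 - 2299 = 228.
Divide by 228: (x + 2)²/19 - (y + 11)²/12 = 1
Hyperbola, center (-2, -11), transverse axis horizontal; a² = 19, b² = 12.
c² = a² + b² = 31, so c = √31.
e = c/a = √31/√19 = √589/19.

e = √589/19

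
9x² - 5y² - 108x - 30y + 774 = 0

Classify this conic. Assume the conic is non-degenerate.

No xy term. Coefficients of x² and y² are A = 9, C = -5.
A and C have opposite signs ⇒ hyperbola.

hyperbola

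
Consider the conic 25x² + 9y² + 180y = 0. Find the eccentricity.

Group the x- and y-terms: 25x² + 9(y² + 20y) = 0
25x² + 9(y + 10)² = 0 + 0 + 900 = 900
Divide by 900: x²/36 + (y + 10)²/100 = 1
Ellipse, center (0, -10), major axis vertical; a² = 100, b² = 36.
c² = a² - b² = 64, so c = 8.
e = c/a = 8/10 = 4/5.

e = 4/5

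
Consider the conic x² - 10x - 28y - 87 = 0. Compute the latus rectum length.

Only x is squared. Complete the square in x: (x - 5)² = 28(y + 4).
Vertex (5, -4); 4p = 28 so p = 7. Opens up.
Latus rectum length = |4p| = 28.

28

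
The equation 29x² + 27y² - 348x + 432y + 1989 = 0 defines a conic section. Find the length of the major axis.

2√29

Group the x- and y-terms: 29(x² - 12x) + 27(y² + 16y) = -1989
Complete the square: 29(x - 6)² + 27(y + 8)² = -1989 + 1044 + 1728 = 783
Divide through by 783 to get (x - 6)²/27 + (y + 8)²/29 = 1.
Ellipse, center (6, -8), major axis vertical; a² = 29, b² = 27.
a² = 29 so a = √29; the major axis has length 2a = 2√29.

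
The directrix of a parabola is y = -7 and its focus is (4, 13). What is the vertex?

(4, 3)

The vertex is the midpoint between the focus and the directrix along the axis of symmetry.
Axis is vertical (directrix is horizontal). Vertex y-coordinate = (13 + (-7))/2 = 3; x-coordinate = 4.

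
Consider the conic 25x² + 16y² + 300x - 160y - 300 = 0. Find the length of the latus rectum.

64/5

Group the x- and y-terms: 25(x² + 12x) + 16(y² - 10y) = 300
Completing the square gives 25(x + 6)² + 16(y - 5)² = 300 + 900 + 400 = 1600.
Divide through by 1600 to get (x + 6)²/64 + (y - 5)²/100 = 1.
Ellipse, center (-6, 5), major axis vertical; a² = 100, b² = 64.
Latus rectum length = 2b²/a = 2·64/10 = 64/5.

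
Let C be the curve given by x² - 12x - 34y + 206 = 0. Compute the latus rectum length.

34

Only x is squared. Complete the square in x: (x - 6)² = 34(y - 5).
Vertex (6, 5); 4p = 34 so p = 17/2. Opens up.
Latus rectum length = |4p| = 34.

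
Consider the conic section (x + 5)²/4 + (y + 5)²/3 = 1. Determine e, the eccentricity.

e = 1/2

Center (-5, -5). The larger denominator 4 sits under the x-term, so the major axis is horizontal; a² = 4, b² = 3.
c² = a² - b² = 1, so c = 1.
e = c/a = 1/2.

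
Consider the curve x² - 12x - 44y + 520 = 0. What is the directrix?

y = 0

Only x is squared. Complete the square in x: (x - 6)² = 44(y - 11).
Vertex (6, 11); 4p = 44 so p = 11. Opens up.
Directrix is the horizontal line y = k − p = 11 − (11) = 0.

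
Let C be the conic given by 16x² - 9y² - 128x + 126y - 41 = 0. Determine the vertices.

Group the x- and y-terms: 16(x² - 8x) -9(y² - 14y) = 41
16(x - 4)² -9(y - 7)² = 41 + 256 - 441 = -144
Divide through by -144 to get (y - 7)²/16 - (x - 4)²/9 = 1.
Hyperbola, center (4, 7), transverse axis vertical; a² = 16, b² = 9.
a = 4. Vertices at (h, k ± a).

(4, 3) and (4, 11)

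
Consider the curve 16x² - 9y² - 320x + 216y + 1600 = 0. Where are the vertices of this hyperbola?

(10, 0) and (10, 24)

Rearranging, 16(x² - 20x) -9(y² - 24y) = -1600.
16(x - 10)² -9(y - 12)² = -1600 + 1600 - 1296 = -1296
Dividing both sides by -1296: (y - 12)²/144 - (x - 10)²/81 = 1
Hyperbola, center (10, 12), transverse axis vertical; a² = 144, b² = 81.
a = 12. Vertices at (h, k ± a).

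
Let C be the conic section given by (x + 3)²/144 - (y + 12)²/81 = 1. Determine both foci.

Center (-3, -12). The positive term is the x-term, so the transverse axis is horizontal; a² = 144, b² = 81.
c² = a² + b² = 144 + 81 = 225, so c = 15.
Foci lie on the horizontal axis through the center: (h ± c, k).

(-18, -12) and (12, -12)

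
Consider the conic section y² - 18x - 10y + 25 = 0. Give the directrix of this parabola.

Only y is squared. Complete the square in y: (y - 5)² = 18x.
Vertex (0, 5); 4p = 18 so p = 9/2. Opens right.
Directrix is the vertical line x = h − p = 0 − (9/2) = -9/2.

x = -9/2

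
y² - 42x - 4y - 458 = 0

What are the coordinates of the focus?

(-1/2, 2)

Only y is squared. Complete the square in y: (y - 2)² = 42(x + 11).
Vertex (-11, 2); 4p = 42 so p = 21/2. Opens right.
Focus is p units from the vertex along the axis: (h + p, k).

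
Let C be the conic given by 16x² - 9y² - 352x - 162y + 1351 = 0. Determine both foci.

16(x² - 22x) -9(y² + 18y) = -1351
Complete the square: 16(x - 11)² -9(y + 9)² = -1351 + 1936 - 729 = -144
Divide through by -144 to get (y + 9)²/16 - (x - 11)²/9 = 1.
Hyperbola, center (11, -9), transverse axis vertical; a² = 16, b² = 9.
c² = a² + b² = 16 + 9 = 25, so c = 5.
Foci lie on the vertical axis through the center: (h, k ± c).

(11, -14) and (11, -4)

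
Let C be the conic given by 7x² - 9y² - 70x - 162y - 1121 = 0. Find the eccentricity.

e = 4/3

7(x² - 10x) -9(y² + 18y) = 1121
Complete the square: 7(x - 5)² -9(y + 9)² = 1121 + 175 - 729 = 567
Divide through by 567 to get (x - 5)²/81 - (y + 9)²/63 = 1.
Hyperbola, center (5, -9), transverse axis horizontal; a² = 81, b² = 63.
c² = a² + b² = 144, so c = 12.
e = c/a = 12/9 = 4/3.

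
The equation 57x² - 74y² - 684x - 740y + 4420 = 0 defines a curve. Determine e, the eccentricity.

Group the x- and y-terms: 57(x² - 12x) -74(y² + 10y) = -4420
Completing the square gives 57(x - 6)² -74(y + 5)² = -4420 + 2052 - 1850 = -4218.
Divide by -4218: (y + 5)²/57 - (x - 6)²/74 = 1
Hyperbola, center (6, -5), transverse axis vertical; a² = 57, b² = 74.
c² = a² + b² = 131, so c = √131.
e = c/a = √131/√57 = √7467/57.

e = √7467/57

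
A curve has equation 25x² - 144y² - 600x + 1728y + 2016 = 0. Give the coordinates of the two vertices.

(12, 1) and (12, 11)

25(x² - 24x) -144(y² - 12y) = -2016
Completing the square gives 25(x - 12)² -144(y - 6)² = -2016 + 3600 - 5184 = -3600.
Divide through by -3600 to get (y - 6)²/25 - (x - 12)²/144 = 1.
Hyperbola, center (12, 6), transverse axis vertical; a² = 25, b² = 144.
a = 5. Vertices at (h, k ± a).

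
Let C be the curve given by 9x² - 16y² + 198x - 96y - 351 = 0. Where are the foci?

(-26, -3) and (4, -3)

Rearranging, 9(x² + 22x) -16(y² + 6y) = 351.
Complete the square in x and y: 9(x + 11)² -16(y + 3)² = 351 + 1089 - 144 = 1296
Divide through by 1296 to get (x + 11)²/144 - (y + 3)²/81 = 1.
Hyperbola, center (-11, -3), transverse axis horizontal; a² = 144, b² = 81.
c² = a² + b² = 144 + 81 = 225, so c = 15.
Foci lie on the horizontal axis through the center: (h ± c, k).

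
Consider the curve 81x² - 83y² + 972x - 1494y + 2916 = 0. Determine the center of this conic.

(-6, -9)

Group: 81(x² + 12x) -83(y² + 18y) = -2916
Completing the square gives 81(x + 6)² -83(y + 9)² = -2916 + 2916 - 6723 = -6723.
Divide by -6723: (y + 9)²/81 - (x + 6)²/83 = 1
Hyperbola with center (-6, -9).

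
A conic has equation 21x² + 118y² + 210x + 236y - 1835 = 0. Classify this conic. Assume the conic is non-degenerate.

No xy term. Coefficients of x² and y² are A = 21, C = 118.
A and C have the same sign but A ≠ C ⇒ ellipse.

ellipse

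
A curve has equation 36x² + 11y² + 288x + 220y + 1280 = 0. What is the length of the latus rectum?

11/3

36(x² + 8x) + 11(y² + 20y) = -1280
36(x + 4)² + 11(y + 10)² = -1280 + 576 + 1100 = 396
Divide through by 396 to get (x + 4)²/11 + (y + 10)²/36 = 1.
Ellipse, center (-4, -10), major axis vertical; a² = 36, b² = 11.
Latus rectum length = 2b²/a = 2·11/6 = 11/3.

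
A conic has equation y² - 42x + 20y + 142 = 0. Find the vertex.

Only y is squared. Complete the square in y: (y + 10)² = 42(x - 1).
Vertex (1, -10); 4p = 42 so p = 21/2. Opens right.

(1, -10)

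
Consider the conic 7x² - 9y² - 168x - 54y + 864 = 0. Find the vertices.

(9, -3) and (15, -3)

Rearranging, 7(x² - 24x) -9(y² + 6y) = -864.
7(x - 12)² -9(y + 3)² = -864 + 1008 - 81 = 63
Divide through by 63 to get (x - 12)²/9 - (y + 3)²/7 = 1.
Hyperbola, center (12, -3), transverse axis horizontal; a² = 9, b² = 7.
a = 3. Vertices at (h ± a, k).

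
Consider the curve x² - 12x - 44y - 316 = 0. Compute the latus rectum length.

Only x is squared. Complete the square in x: (x - 6)² = 44(y + 8).
Vertex (6, -8); 4p = 44 so p = 11. Opens up.
Latus rectum length = |4p| = 44.

44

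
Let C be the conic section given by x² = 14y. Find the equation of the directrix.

Vertex (0, 0); 4p = 14 so p = 7/2. Opens up.
Directrix is the horizontal line y = k − p = 0 − (7/2) = -7/2.

y = -7/2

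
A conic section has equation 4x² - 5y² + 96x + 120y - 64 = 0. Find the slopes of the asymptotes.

Group: 4(x² + 24x) -5(y² - 24y) = 64
Complete the square in x and y: 4(x + 12)² -5(y - 12)² = 64 + 576 - 720 = -80
Dividing both sides by -80: (y - 12)²/16 - (x + 12)²/20 = 1
Hyperbola, center (-12, 12), transverse axis vertical; a² = 16, b² = 20.
For a vertical hyperbola the asymptotes have slope ±a/b.
Here that is ±4/2√5 = ±2√5/5.

2√5/5 and -2√5/5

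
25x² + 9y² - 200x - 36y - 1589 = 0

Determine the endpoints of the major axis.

(4, -13) and (4, 17)

25(x² - 8x) + 9(y² - 4y) = 1589
25(x - 4)² + 9(y - 2)² = 1589 + 400 + 36 = 2025
Divide through by 2025 to get (x - 4)²/81 + (y - 2)²/225 = 1.
Ellipse, center (4, 2), major axis vertical; a² = 225, b² = 81.
a = 15. Vertices at (h, k ± a).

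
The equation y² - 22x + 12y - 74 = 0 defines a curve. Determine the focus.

(1/2, -6)

Only y is squared. Complete the square in y: (y + 6)² = 22(x + 5).
Vertex (-5, -6); 4p = 22 so p = 11/2. Opens right.
Focus is p units from the vertex along the axis: (h + p, k).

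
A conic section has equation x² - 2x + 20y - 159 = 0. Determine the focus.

Only x is squared. Complete the square in x: (x - 1)² = -20(y - 8).
Vertex (1, 8); 4p = -20 so p = -5. Opens down.
Focus is p units from the vertex along the axis: (h, k + p).

(1, 3)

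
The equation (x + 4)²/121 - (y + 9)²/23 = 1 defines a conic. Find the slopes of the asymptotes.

Center (-4, -9). The positive term is the x-term, so the transverse axis is horizontal; a² = 121, b² = 23.
For a horizontal hyperbola the asymptotes have slope ±b/a.
Here that is ±√23/11.

√23/11 and -√23/11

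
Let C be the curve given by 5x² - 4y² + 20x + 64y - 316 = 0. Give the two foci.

Rearranging, 5(x² + 4x) -4(y² - 16y) = 316.
Completing the square gives 5(x + 2)² -4(y - 8)² = 316 + 20 - 256 = 80.
Dividing both sides by 80: (x + 2)²/16 - (y - 8)²/20 = 1
Hyperbola, center (-2, 8), transverse axis horizontal; a² = 16, b² = 20.
c² = a² + b² = 16 + 20 = 36, so c = 6.
Foci lie on the horizontal axis through the center: (h ± c, k).

(-8, 8) and (4, 8)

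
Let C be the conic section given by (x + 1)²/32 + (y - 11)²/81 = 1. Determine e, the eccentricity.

Center (-1, 11). The larger denominator 81 sits under the y-term, so the major axis is vertical; a² = 81, b² = 32.
c² = a² - b² = 49, so c = 7.
e = c/a = 7/9.

e = 7/9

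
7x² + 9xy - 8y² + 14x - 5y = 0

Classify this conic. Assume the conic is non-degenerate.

hyperbola

A = 7, B = 9, C = -8.
Discriminant B² − 4AC = 9² − 4·7·(-8) = 305.
B² − 4AC > 0 ⇒ hyperbola.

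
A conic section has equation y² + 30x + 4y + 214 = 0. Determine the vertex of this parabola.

(-7, -2)

Only y is squared. Complete the square in y: (y + 2)² = -30(x + 7).
Vertex (-7, -2); 4p = -30 so p = -15/2. Opens left.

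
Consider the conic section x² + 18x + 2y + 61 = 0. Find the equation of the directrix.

Only x is squared. Complete the square in x: (x + 9)² = -2(y - 10).
Vertex (-9, 10); 4p = -2 so p = -1/2. Opens down.
Directrix is the horizontal line y = k − p = 10 − (-1/2) = 21/2.

y = 21/2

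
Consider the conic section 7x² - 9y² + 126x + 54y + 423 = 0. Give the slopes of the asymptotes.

Group: 7(x² + 18x) -9(y² - 6y) = -423
Completing the square gives 7(x + 9)² -9(y - 3)² = -423 + 567 - 81 = 63.
Divide through by 63 to get (x + 9)²/9 - (y - 3)²/7 = 1.
Hyperbola, center (-9, 3), transverse axis horizontal; a² = 9, b² = 7.
For a horizontal hyperbola the asymptotes have slope ±b/a.
Here that is ±√7/3.

√7/3 and -√7/3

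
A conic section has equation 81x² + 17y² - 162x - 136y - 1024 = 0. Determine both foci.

Group the x- and y-terms: 81(x² - 2x) + 17(y² - 8y) = 1024
Complete the square: 81(x - 1)² + 17(y - 4)² = 1024 + 81 + 272 = 1377
Divide through by 1377 to get (x - 1)²/17 + (y - 4)²/81 = 1.
Ellipse, center (1, 4), major axis vertical; a² = 81, b² = 17.
c² = a² - b² = 81 - 17 = 64, so c = 8.
Foci lie on the vertical axis through the center: (h, k ± c).

(1, -4) and (1, 12)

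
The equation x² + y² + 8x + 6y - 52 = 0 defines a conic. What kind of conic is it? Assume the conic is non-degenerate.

No xy term. Coefficients of x² and y² are A = 1, C = 1.
A = C (same sign) ⇒ circle.

circle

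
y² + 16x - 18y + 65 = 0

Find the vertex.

Only y is squared. Complete the square in y: (y - 9)² = -16(x - 1).
Vertex (1, 9); 4p = -16 so p = -4. Opens left.

(1, 9)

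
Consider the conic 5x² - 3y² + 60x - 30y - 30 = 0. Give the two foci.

(-6 - 6√2, -5) and (-6 + 6√2, -5)

Rearranging, 5(x² + 12x) -3(y² + 10y) = 30.
5(x + 6)² -3(y + 5)² = 30 + 180 - 75 = 135
Divide through by 135 to get (x + 6)²/27 - (y + 5)²/45 = 1.
Hyperbola, center (-6, -5), transverse axis horizontal; a² = 27, b² = 45.
c² = a² + b² = 27 + 45 = 72, so c = 6√2.
Foci lie on the horizontal axis through the center: (h ± c, k).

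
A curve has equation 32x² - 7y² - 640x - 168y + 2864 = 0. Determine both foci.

(10, -12 - 3√13) and (10, -12 + 3√13)

Rearranging, 32(x² - 20x) -7(y² + 24y) = -2864.
Completing the square gives 32(x - 10)² -7(y + 12)² = -2864 + 3200 - 1008 = -672.
Divide by -672: (y + 12)²/96 - (x - 10)²/21 = 1
Hyperbola, center (10, -12), transverse axis vertical; a² = 96, b² = 21.
c² = a² + b² = 96 + 21 = 117, so c = 3√13.
Foci lie on the vertical axis through the center: (h, k ± c).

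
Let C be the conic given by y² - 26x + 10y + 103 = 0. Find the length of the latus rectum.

Only y is squared. Complete the square in y: (y + 5)² = 26(x - 3).
Vertex (3, -5); 4p = 26 so p = 13/2. Opens right.
Latus rectum length = |4p| = 26.

26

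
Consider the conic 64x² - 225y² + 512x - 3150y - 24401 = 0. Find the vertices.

(-19, -7) and (11, -7)

Rearranging, 64(x² + 8x) -225(y² + 14y) = 24401.
Complete the square: 64(x + 4)² -225(y + 7)² = 24401 + 1024 - 11025 = 14400
Divide by 14400: (x + 4)²/225 - (y + 7)²/64 = 1
Hyperbola, center (-4, -7), transverse axis horizontal; a² = 225, b² = 64.
a = 15. Vertices at (h ± a, k).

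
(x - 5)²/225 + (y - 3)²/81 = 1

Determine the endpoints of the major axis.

(-10, 3) and (20, 3)

Center (5, 3). The larger denominator 225 sits under the x-term, so the major axis is horizontal; a² = 225, b² = 81.
a = 15. Vertices at (h ± a, k).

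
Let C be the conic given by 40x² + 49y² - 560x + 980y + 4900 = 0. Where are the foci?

Group: 40(x² - 14x) + 49(y² + 20y) = -4900
Complete the square: 40(x - 7)² + 49(y + 10)² = -4900 + 1960 + 4900 = 1960
Divide by 1960: (x - 7)²/49 + (y + 10)²/40 = 1
Ellipse, center (7, -10), major axis horizontal; a² = 49, b² = 40.
c² = a² - b² = 49 - 40 = 9, so c = 3.
Foci lie on the horizontal axis through the center: (h ± c, k).

(4, -10) and (10, -10)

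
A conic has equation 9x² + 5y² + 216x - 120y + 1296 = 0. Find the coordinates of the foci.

(-12, 4) and (-12, 20)

Group: 9(x² + 24x) + 5(y² - 24y) = -1296
Completing the square gives 9(x + 12)² + 5(y - 12)² = -1296 + 1296 + 720 = 720.
Divide through by 720 to get (x + 12)²/80 + (y - 12)²/144 = 1.
Ellipse, center (-12, 12), major axis vertical; a² = 144, b² = 80.
c² = a² - b² = 144 - 80 = 64, so c = 8.
Foci lie on the vertical axis through the center: (h, k ± c).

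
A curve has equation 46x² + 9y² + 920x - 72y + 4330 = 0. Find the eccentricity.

46(x² + 20x) + 9(y² - 8y) = -4330
Completing the square gives 46(x + 10)² + 9(y - 4)² = -4330 + 4600 + 144 = 414.
Divide through by 414 to get (x + 10)²/9 + (y - 4)²/46 = 1.
Ellipse, center (-10, 4), major axis vertical; a² = 46, b² = 9.
c² = a² - b² = 37, so c = √37.
e = c/a = √37/√46 = √1702/46.

e = √1702/46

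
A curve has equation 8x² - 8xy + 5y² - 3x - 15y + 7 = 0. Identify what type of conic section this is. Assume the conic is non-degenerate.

ellipse

A = 8, B = -8, C = 5.
Discriminant B² − 4AC = (-8)² − 4·8·5 = -96.
B² − 4AC < 0 ⇒ ellipse.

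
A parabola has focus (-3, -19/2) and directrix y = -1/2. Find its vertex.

(-3, -5)

The vertex is the midpoint between the focus and the directrix along the axis of symmetry.
Axis is vertical (directrix is horizontal). Vertex y-coordinate = (-19/2 + (-1/2))/2 = -5; x-coordinate = -3.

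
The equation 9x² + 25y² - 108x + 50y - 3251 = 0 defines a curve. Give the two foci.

Group: 9(x² - 12x) + 25(y² + 2y) = 3251
9(x - 6)² + 25(y + 1)² = 3251 + 324 + 25 = 3600
Divide through by 3600 to get (x - 6)²/400 + (y + 1)²/144 = 1.
Ellipse, center (6, -1), major axis horizontal; a² = 400, b² = 144.
c² = a² - b² = 400 - 144 = 256, so c = 16.
Foci lie on the horizontal axis through the center: (h ± c, k).

(-10, -1) and (22, -1)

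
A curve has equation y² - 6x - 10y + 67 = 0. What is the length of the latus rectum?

6

Only y is squared. Complete the square in y: (y - 5)² = 6(x - 7).
Vertex (7, 5); 4p = 6 so p = 3/2. Opens right.
Latus rectum length = |4p| = 6.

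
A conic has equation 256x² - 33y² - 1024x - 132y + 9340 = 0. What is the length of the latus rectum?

256(x² - 4x) -33(y² + 4y) = -9340
Complete the square: 256(x - 2)² -33(y + 2)² = -9340 + 1024 - 132 = -8448
Divide by -8448: (y + 2)²/256 - (x - 2)²/33 = 1
Hyperbola, center (2, -2), transverse axis vertical; a² = 256, b² = 33.
Latus rectum length = 2b²/a = 2·33/16 = 33/8.

33/8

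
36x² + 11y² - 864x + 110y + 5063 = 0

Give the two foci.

(12, -10) and (12, 0)

Group the x- and y-terms: 36(x² - 24x) + 11(y² + 10y) = -5063
36(x - 12)² + 11(y + 5)² = -5063 + 5184 + 275 = 396
Divide by 396: (x - 12)²/11 + (y + 5)²/36 = 1
Ellipse, center (12, -5), major axis vertical; a² = 36, b² = 11.
c² = a² - b² = 36 - 11 = 25, so c = 5.
Foci lie on the vertical axis through the center: (h, k ± c).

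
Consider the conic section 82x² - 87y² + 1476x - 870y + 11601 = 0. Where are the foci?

Rearranging, 82(x² + 18x) -87(y² + 10y) = -11601.
Complete the square in x and y: 82(x + 9)² -87(y + 5)² = -11601 + 6642 - 2175 = -7134
Divide by -7134: (y + 5)²/82 - (x + 9)²/87 = 1
Hyperbola, center (-9, -5), transverse axis vertical; a² = 82, b² = 87.
c² = a² + b² = 82 + 87 = 169, so c = 13.
Foci lie on the vertical axis through the center: (h, k ± c).

(-9, -18) and (-9, 8)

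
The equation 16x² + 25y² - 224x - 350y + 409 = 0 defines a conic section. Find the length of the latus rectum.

16(x² - 14x) + 25(y² - 14y) = -409
Completing the square gives 16(x - 7)² + 25(y - 7)² = -409 + 784 + 1225 = 1600.
Divide through by 1600 to get (x - 7)²/100 + (y - 7)²/64 = 1.
Ellipse, center (7, 7), major axis horizontal; a² = 100, b² = 64.
Latus rectum length = 2b²/a = 2·64/10 = 64/5.

64/5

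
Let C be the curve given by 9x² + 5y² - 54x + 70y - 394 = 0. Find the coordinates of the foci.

(3, -15) and (3, 1)

Rearranging, 9(x² - 6x) + 5(y² + 14y) = 394.
Complete the square in x and y: 9(x - 3)² + 5(y + 7)² = 394 + 81 + 245 = 720
Dividing both sides by 720: (x - 3)²/80 + (y + 7)²/144 = 1
Ellipse, center (3, -7), major axis vertical; a² = 144, b² = 80.
c² = a² - b² = 144 - 80 = 64, so c = 8.
Foci lie on the vertical axis through the center: (h, k ± c).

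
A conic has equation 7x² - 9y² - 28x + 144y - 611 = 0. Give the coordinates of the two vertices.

Group: 7(x² - 4x) -9(y² - 16y) = 611
Complete the square: 7(x - 2)² -9(y - 8)² = 611 + 28 - 576 = 63
Dividing both sides by 63: (x - 2)²/9 - (y - 8)²/7 = 1
Hyperbola, center (2, 8), transverse axis horizontal; a² = 9, b² = 7.
a = 3. Vertices at (h ± a, k).

(-1, 8) and (5, 8)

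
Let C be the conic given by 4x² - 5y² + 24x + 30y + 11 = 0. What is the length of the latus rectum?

5

Group: 4(x² + 6x) -5(y² - 6y) = -11
Complete the square in x and y: 4(x + 3)² -5(y - 3)² = -11 + 36 - 45 = -20
Dividing both sides by -20: (y - 3)²/4 - (x + 3)²/5 = 1
Hyperbola, center (-3, 3), transverse axis vertical; a² = 4, b² = 5.
Latus rectum length = 2b²/a = 2·5/2 = 5.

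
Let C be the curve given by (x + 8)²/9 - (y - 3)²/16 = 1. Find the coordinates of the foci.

Center (-8, 3). The positive term is the x-term, so the transverse axis is horizontal; a² = 9, b² = 16.
c² = a² + b² = 9 + 16 = 25, so c = 5.
Foci lie on the horizontal axis through the center: (h ± c, k).

(-13, 3) and (-3, 3)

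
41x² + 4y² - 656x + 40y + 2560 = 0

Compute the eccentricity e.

e = √1517/41

Rearranging, 41(x² - 16x) + 4(y² + 10y) = -2560.
Completing the square gives 41(x - 8)² + 4(y + 5)² = -2560 + 2624 + 100 = 164.
Dividing both sides by 164: (x - 8)²/4 + (y + 5)²/41 = 1
Ellipse, center (8, -5), major axis vertical; a² = 41, b² = 4.
c² = a² - b² = 37, so c = √37.
e = c/a = √37/√41 = √1517/41.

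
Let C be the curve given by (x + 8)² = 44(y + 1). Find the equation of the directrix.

y = -12

Vertex (-8, -1); 4p = 44 so p = 11. Opens up.
Directrix is the horizontal line y = k − p = -1 − (11) = -12.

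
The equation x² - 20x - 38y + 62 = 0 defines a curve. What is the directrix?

Only x is squared. Complete the square in x: (x - 10)² = 38(y + 1).
Vertex (10, -1); 4p = 38 so p = 19/2. Opens up.
Directrix is the horizontal line y = k − p = -1 − (19/2) = -21/2.

y = -21/2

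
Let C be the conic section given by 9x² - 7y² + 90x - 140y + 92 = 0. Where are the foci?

(-5, -22) and (-5, 2)

9(x² + 10x) -7(y² + 20y) = -92
Completing the square gives 9(x + 5)² -7(y + 10)² = -92 + 225 - 700 = -567.
Divide through by -567 to get (y + 10)²/81 - (x + 5)²/63 = 1.
Hyperbola, center (-5, -10), transverse axis vertical; a² = 81, b² = 63.
c² = a² + b² = 81 + 63 = 144, so c = 12.
Foci lie on the vertical axis through the center: (h, k ± c).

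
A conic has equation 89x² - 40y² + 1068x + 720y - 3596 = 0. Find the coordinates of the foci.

Group the x- and y-terms: 89(x² + 12x) -40(y² - 18y) = 3596
Complete the square in x and y: 89(x + 6)² -40(y - 9)² = 3596 + 3204 - 3240 = 3560
Divide through by 3560 to get (x + 6)²/40 - (y - 9)²/89 = 1.
Hyperbola, center (-6, 9), transverse axis horizontal; a² = 40, b² = 89.
c² = a² + b² = 40 + 89 = 129, so c = √129.
Foci lie on the horizontal axis through the center: (h ± c, k).

(-6 - √129, 9) and (-6 + √129, 9)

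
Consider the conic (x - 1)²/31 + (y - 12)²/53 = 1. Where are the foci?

Center (1, 12). The larger denominator 53 sits under the y-term, so the major axis is vertical; a² = 53, b² = 31.
c² = a² - b² = 53 - 31 = 22, so c = √22.
Foci lie on the vertical axis through the center: (h, k ± c).

(1, 12 - √22) and (1, 12 + √22)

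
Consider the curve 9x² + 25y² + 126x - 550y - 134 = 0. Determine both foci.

(-23, 11) and (9, 11)

9(x² + 14x) + 25(y² - 22y) = 134
Complete the square: 9(x + 7)² + 25(y - 11)² = 134 + 441 + 3025 = 3600
Dividing both sides by 3600: (x + 7)²/400 + (y - 11)²/144 = 1
Ellipse, center (-7, 11), major axis horizontal; a² = 400, b² = 144.
c² = a² - b² = 400 - 144 = 256, so c = 16.
Foci lie on the horizontal axis through the center: (h ± c, k).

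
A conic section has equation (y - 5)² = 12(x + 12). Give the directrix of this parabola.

x = -15

Vertex (-12, 5); 4p = 12 so p = 3. Opens right.
Directrix is the vertical line x = h − p = -12 − (3) = -15.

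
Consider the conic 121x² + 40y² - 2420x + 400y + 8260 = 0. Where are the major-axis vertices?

121(x² - 20x) + 40(y² + 10y) = -8260
121(x - 10)² + 40(y + 5)² = -8260 + 12100 + 1000 = 4840
Divide through by 4840 to get (x - 10)²/40 + (y + 5)²/121 = 1.
Ellipse, center (10, -5), major axis vertical; a² = 121, b² = 40.
a = 11. Vertices at (h, k ± a).

(10, -16) and (10, 6)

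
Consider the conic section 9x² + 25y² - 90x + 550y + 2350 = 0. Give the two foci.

9(x² - 10x) + 25(y² + 22y) = -2350
Complete the square: 9(x - 5)² + 25(y + 11)² = -2350 + 225 + 3025 = 900
Divide by 900: (x - 5)²/100 + (y + 11)²/36 = 1
Ellipse, center (5, -11), major axis horizontal; a² = 100, b² = 36.
c² = a² - b² = 100 - 36 = 64, so c = 8.
Foci lie on the horizontal axis through the center: (h ± c, k).

(-3, -11) and (13, -11)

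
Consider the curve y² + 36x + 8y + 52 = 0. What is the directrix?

x = 8

Only y is squared. Complete the square in y: (y + 4)² = -36(x + 1).
Vertex (-1, -4); 4p = -36 so p = -9. Opens left.
Directrix is the vertical line x = h − p = -1 − (-9) = 8.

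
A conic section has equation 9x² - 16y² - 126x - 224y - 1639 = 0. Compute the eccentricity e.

Collect terms: 9(x² - 14x) -16(y² + 14y) = 1639
Completing the square gives 9(x - 7)² -16(y + 7)² = 1639 + 441 - 784 = 1296.
Dividing both sides by 1296: (x - 7)²/144 - (y + 7)²/81 = 1
Hyperbola, center (7, -7), transverse axis horizontal; a² = 144, b² = 81.
c² = a² + b² = 225, so c = 15.
e = c/a = 15/12 = 5/4.

e = 5/4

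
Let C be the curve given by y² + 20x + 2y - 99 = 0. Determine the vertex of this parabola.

(5, -1)

Only y is squared. Complete the square in y: (y + 1)² = -20(x - 5).
Vertex (5, -1); 4p = -20 so p = -5. Opens left.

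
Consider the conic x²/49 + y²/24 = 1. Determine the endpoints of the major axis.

(-7, 0) and (7, 0)

Center (0, 0). The larger denominator 49 sits under the x-term, so the major axis is horizontal; a² = 49, b² = 24.
a = 7. Vertices at (h ± a, k).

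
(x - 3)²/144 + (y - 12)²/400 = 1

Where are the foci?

(3, -4) and (3, 28)

Center (3, 12). The larger denominator 400 sits under the y-term, so the major axis is vertical; a² = 400, b² = 144.
c² = a² - b² = 400 - 144 = 256, so c = 16.
Foci lie on the vertical axis through the center: (h, k ± c).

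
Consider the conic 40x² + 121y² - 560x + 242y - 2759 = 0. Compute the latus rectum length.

80/11

Collect terms: 40(x² - 14x) + 121(y² + 2y) = 2759
Completing the square gives 40(x - 7)² + 121(y + 1)² = 2759 + 1960 + 121 = 4840.
Divide through by 4840 to get (x - 7)²/121 + (y + 1)²/40 = 1.
Ellipse, center (7, -1), major axis horizontal; a² = 121, b² = 40.
Latus rectum length = 2b²/a = 2·40/11 = 80/11.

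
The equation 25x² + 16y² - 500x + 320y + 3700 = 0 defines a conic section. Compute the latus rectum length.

Group: 25(x² - 20x) + 16(y² + 20y) = -3700
Completing the square gives 25(x - 10)² + 16(y + 10)² = -3700 + 2500 + 1600 = 400.
Dividing both sides by 400: (x - 10)²/16 + (y + 10)²/25 = 1
Ellipse, center (10, -10), major axis vertical; a² = 25, b² = 16.
Latus rectum length = 2b²/a = 2·16/5 = 32/5.

32/5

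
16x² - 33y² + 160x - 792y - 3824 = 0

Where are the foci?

(-5, -19) and (-5, -5)

16(x² + 10x) -33(y² + 24y) = 3824
16(x + 5)² -33(y + 12)² = 3824 + 400 - 4752 = -528
Divide by -528: (y + 12)²/16 - (x + 5)²/33 = 1
Hyperbola, center (-5, -12), transverse axis vertical; a² = 16, b² = 33.
c² = a² + b² = 16 + 33 = 49, so c = 7.
Foci lie on the vertical axis through the center: (h, k ± c).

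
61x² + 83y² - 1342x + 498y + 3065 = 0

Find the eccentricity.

Group the x- and y-terms: 61(x² - 22x) + 83(y² + 6y) = -3065
Complete the square: 61(x - 11)² + 83(y + 3)² = -3065 + 7381 + 747 = 5063
Divide through by 5063 to get (x - 11)²/83 + (y + 3)²/61 = 1.
Ellipse, center (11, -3), major axis horizontal; a² = 83, b² = 61.
c² = a² - b² = 22, so c = √22.
e = c/a = √22/√83 = √1826/83.

e = √1826/83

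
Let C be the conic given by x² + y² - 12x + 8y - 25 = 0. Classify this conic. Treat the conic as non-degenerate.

No xy term. Coefficients of x² and y² are A = 1, C = 1.
A = C (same sign) ⇒ circle.

circle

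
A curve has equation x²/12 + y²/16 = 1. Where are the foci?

(0, -2) and (0, 2)

Center (0, 0). The larger denominator 16 sits under the y-term, so the major axis is vertical; a² = 16, b² = 12.
c² = a² - b² = 16 - 12 = 4, so c = 2.
Foci lie on the vertical axis through the center: (h, k ± c).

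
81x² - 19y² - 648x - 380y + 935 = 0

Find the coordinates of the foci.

(4, -20) and (4, 0)

Rearranging, 81(x² - 8x) -19(y² + 20y) = -935.
Complete the square in x and y: 81(x - 4)² -19(y + 10)² = -935 + 1296 - 1900 = -1539
Divide through by -1539 to get (y + 10)²/81 - (x - 4)²/19 = 1.
Hyperbola, center (4, -10), transverse axis vertical; a² = 81, b² = 19.
c² = a² + b² = 81 + 19 = 100, so c = 10.
Foci lie on the vertical axis through the center: (h, k ± c).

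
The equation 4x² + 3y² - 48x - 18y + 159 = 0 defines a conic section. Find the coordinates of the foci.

Group: 4(x² - 12x) + 3(y² - 6y) = -159
Complete the square: 4(x - 6)² + 3(y - 3)² = -159 + 144 + 27 = 12
Divide by 12: (x - 6)²/3 + (y - 3)²/4 = 1
Ellipse, center (6, 3), major axis vertical; a² = 4, b² = 3.
c² = a² - b² = 4 - 3 = 1, so c = 1.
Foci lie on the vertical axis through the center: (h, k ± c).

(6, 2) and (6, 4)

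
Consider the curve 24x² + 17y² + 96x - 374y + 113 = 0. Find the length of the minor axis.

2√85

Group the x- and y-terms: 24(x² + 4x) + 17(y² - 22y) = -113
24(x + 2)² + 17(y - 11)² = -113 + 96 + 2057 = 2040
Dividing both sides by 2040: (x + 2)²/85 + (y - 11)²/120 = 1
Ellipse, center (-2, 11), major axis vertical; a² = 120, b² = 85.
b² = 85 so b = √85; the minor axis has length 2b = 2√85.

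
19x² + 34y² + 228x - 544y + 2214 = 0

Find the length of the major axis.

19(x² + 12x) + 34(y² - 16y) = -2214
Complete the square: 19(x + 6)² + 34(y - 8)² = -2214 + 684 + 2176 = 646
Dividing both sides by 646: (x + 6)²/34 + (y - 8)²/19 = 1
Ellipse, center (-6, 8), major axis horizontal; a² = 34, b² = 19.
a² = 34 so a = √34; the major axis has length 2a = 2√34.

2√34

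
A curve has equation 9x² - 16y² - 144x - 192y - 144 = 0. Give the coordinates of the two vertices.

(4, -6) and (12, -6)

Collect terms: 9(x² - 16x) -16(y² + 12y) = 144
Complete the square in x and y: 9(x - 8)² -16(y + 6)² = 144 + 576 - 576 = 144
Dividing both sides by 144: (x - 8)²/16 - (y + 6)²/9 = 1
Hyperbola, center (8, -6), transverse axis horizontal; a² = 16, b² = 9.
a = 4. Vertices at (h ± a, k).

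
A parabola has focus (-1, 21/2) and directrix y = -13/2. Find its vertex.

The vertex is the midpoint between the focus and the directrix along the axis of symmetry.
Axis is vertical (directrix is horizontal). Vertex y-coordinate = (21/2 + (-13/2))/2 = 2; x-coordinate = -1.

(-1, 2)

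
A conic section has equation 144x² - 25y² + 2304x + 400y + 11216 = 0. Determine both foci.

Collect terms: 144(x² + 16x) -25(y² - 16y) = -11216
Complete the square in x and y: 144(x + 8)² -25(y - 8)² = -11216 + 9216 - 1600 = -3600
Divide by -3600: (y - 8)²/144 - (x + 8)²/25 = 1
Hyperbola, center (-8, 8), transverse axis vertical; a² = 144, b² = 25.
c² = a² + b² = 144 + 25 = 169, so c = 13.
Foci lie on the vertical axis through the center: (h, k ± c).

(-8, -5) and (-8, 21)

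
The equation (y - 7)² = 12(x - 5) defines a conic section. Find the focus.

Vertex (5, 7); 4p = 12 so p = 3. Opens right.
Focus is p units from the vertex along the axis: (h + p, k).

(8, 7)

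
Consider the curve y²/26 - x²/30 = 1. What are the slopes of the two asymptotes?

Center (0, 0). The positive term is the y-term, so the transverse axis is vertical; a² = 26, b² = 30.
For a vertical hyperbola the asymptotes have slope ±a/b.
Here that is ±√26/√30 = ±√195/15.

√195/15 and -√195/15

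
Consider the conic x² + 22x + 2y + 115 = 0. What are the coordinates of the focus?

Only x is squared. Complete the square in x: (x + 11)² = -2(y - 3).
Vertex (-11, 3); 4p = -2 so p = -1/2. Opens down.
Focus is p units from the vertex along the axis: (h, k + p).

(-11, 5/2)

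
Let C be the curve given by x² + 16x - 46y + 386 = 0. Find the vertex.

Only x is squared. Complete the square in x: (x + 8)² = 46(y - 7).
Vertex (-8, 7); 4p = 46 so p = 23/2. Opens up.

(-8, 7)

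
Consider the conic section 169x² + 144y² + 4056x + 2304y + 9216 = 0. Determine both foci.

Group the x- and y-terms: 169(x² + 24x) + 144(y² + 16y) = -9216
Complete the square in x and y: 169(x + 12)² + 144(y + 8)² = -9216 + 24336 + 9216 = 24336
Divide by 24336: (x + 12)²/144 + (y + 8)²/169 = 1
Ellipse, center (-12, -8), major axis vertical; a² = 169, b² = 144.
c² = a² - b² = 169 - 144 = 25, so c = 5.
Foci lie on the vertical axis through the center: (h, k ± c).

(-12, -13) and (-12, -3)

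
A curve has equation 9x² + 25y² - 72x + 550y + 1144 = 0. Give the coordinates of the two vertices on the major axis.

(-11, -11) and (19, -11)

Collect terms: 9(x² - 8x) + 25(y² + 22y) = -1144
Complete the square: 9(x - 4)² + 25(y + 11)² = -1144 + 144 + 3025 = 2025
Divide by 2025: (x - 4)²/225 + (y + 11)²/81 = 1
Ellipse, center (4, -11), major axis horizontal; a² = 225, b² = 81.
a = 15. Vertices at (h ± a, k).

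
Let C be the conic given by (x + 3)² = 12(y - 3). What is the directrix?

y = 0

Vertex (-3, 3); 4p = 12 so p = 3. Opens up.
Directrix is the horizontal line y = k − p = 3 − (3) = 0.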